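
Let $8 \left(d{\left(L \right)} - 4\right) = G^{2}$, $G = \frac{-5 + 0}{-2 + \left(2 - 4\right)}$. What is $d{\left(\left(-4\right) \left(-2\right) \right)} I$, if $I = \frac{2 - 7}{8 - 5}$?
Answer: $- \frac{895}{128} \approx -6.9922$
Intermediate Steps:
$G = \frac{5}{4}$ ($G = - \frac{5}{-2 + \left(2 - 4\right)} = - \frac{5}{-2 - 2} = - \frac{5}{-4} = \left(-5\right) \left(- \frac{1}{4}\right) = \frac{5}{4} \approx 1.25$)
$d{\left(L \right)} = \frac{537}{128}$ ($d{\left(L \right)} = 4 + \frac{\left(\frac{5}{4}\right)^{2}}{8} = 4 + \frac{1}{8} \cdot \frac{25}{16} = 4 + \frac{25}{128} = \frac{537}{128}$)
$I = - \frac{5}{3} \approx -1.6667$
$d{\left(\left(-4\right) \left(-2\right) \right)} I = \frac{537}{128} \left(- \frac{5}{3}\right) = - \frac{895}{128}$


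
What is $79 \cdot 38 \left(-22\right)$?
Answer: $-66044$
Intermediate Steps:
$79 \cdot 38 \left(-22\right) = 3002 \left(-22\right) = -66044$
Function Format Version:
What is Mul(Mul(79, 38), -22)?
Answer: -66044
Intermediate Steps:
Mul(Mul(79, 38), -22) = Mul(3002, -22) = -66044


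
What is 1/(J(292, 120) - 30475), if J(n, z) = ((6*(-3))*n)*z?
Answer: -1/661195 ≈ -1.5124e-6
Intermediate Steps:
J(n, z) = -18*n*z (J(n, z) = (-18*n)*z = -18*n*z)
1/(J(292, 120) - 30475) = 1/(-18*292*120 - 30475) = 1/(-630720 - 30475) = 1/(-661195) = -1/661195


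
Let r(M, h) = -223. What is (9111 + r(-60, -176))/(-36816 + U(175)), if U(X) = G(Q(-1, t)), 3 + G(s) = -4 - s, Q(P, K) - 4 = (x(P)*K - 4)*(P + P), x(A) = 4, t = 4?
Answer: -8888/36803 ≈ -0.24150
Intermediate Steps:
Q(P, K) = 4 + 2*P*(-4 + 4*K) (Q(P, K) = 4 + (4*K - 4)*(P + P) = 4 + (-4 + 4*K)*(2*P) = 4 + 2*P*(-4 + 4*K))
G(s) = -7 - s (G(s) = -3 + (-4 - s) = -7 - s)
U(X) = 13 (U(X) = -7 - (4 - 8*(-1) + 8*4*(-1)) = -7 - (4 + 8 - 32) = -7 - 1*(-20) = -7 + 20 = 13)
(9111 + r(-60, -176))/(-36816 + U(175)) = (9111 - 223)/(-36816 + 13) = 8888/(-36803) = 8888*(-1/36803) = -8888/36803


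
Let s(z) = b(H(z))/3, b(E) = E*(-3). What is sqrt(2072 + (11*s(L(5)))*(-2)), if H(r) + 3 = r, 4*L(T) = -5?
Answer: sqrt(7914)/2 ≈ 44.480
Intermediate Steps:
L(T) = -5/4 (L(T) = (1/4)*(-5) = -5/4)
H(r) = -3 + r
b(E) = -3*E
s(z) = 3 - z (s(z) = -3*(-3 + z)/3 = (9 - 3*z)*(1/3) = 3 - z)
sqrt(2072 + (11*s(L(5)))*(-2)) = sqrt(2072 + (11*(3 - 1*(-5/4)))*(-2)) = sqrt(2072 + (11*(3 + 5/4))*(-2)) = sqrt(2072 + (11*(17/4))*(-2)) = sqrt(2072 + (187/4)*(-2)) = sqrt(2072 - 187/2) = sqrt(3957/2) = sqrt(7914)/2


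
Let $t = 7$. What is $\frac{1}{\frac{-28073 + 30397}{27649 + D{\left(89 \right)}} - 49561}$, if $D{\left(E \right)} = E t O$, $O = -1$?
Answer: $- \frac{13513}{669716631} \approx -2.0177 \cdot 10^{-5}$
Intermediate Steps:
$D{\left(E \right)} = - 7 E$ ($D{\left(E \right)} = E 7 \left(-1\right) = 7 E \left(-1\right) = - 7 E$)
$\frac{1}{\frac{-28073 + 30397}{27649 + D{\left(89 \right)}} - 49561} = \frac{1}{\frac{-28073 + 30397}{27649 - 623} - 49561} = \frac{1}{\frac{2324}{27649 - 623} - 49561} = \frac{1}{\frac{2324}{27026} - 49561} = \frac{1}{2324 \cdot \frac{1}{27026} - 49561} = \frac{1}{\frac{1162}{13513} - 49561} = \frac{1}{- \frac{669716631}{13513}} = - \frac{13513}{669716631}$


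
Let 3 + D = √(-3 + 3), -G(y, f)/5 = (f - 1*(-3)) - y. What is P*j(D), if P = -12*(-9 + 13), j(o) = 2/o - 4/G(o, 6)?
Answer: 144/5 ≈ 28.800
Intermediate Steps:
G(y, f) = -15 - 5*f + 5*y (G(y, f) = -5*((f - 1*(-3)) - y) = -5*((f + 3) - y) = -5*((3 + f) - y) = -5*(3 + f - y) = -15 - 5*f + 5*y)
D = -3 (D = -3 + √(-3 + 3) = -3 + √0 = -3 + 0 = -3)
j(o) = -4/(-45 + 5*o) + 2/o (j(o) = 2/o - 4/(-15 - 5*6 + 5*o) = 2/o - 4/(-15 - 30 + 5*o) = 2/o - 4/(-45 + 5*o) = -4/(-45 + 5*o) + 2/o)
P = -48 (P = -12*4 = -48)
P*j(D) = -288*(-15 - 3)/(5*(-3)*(-9 - 3)) = -288*(-1)*(-18)/(5*3*(-12)) = -288*(-1)*(-1)*(-18)/(5*3*12) = -48*(-⅗) = 144/5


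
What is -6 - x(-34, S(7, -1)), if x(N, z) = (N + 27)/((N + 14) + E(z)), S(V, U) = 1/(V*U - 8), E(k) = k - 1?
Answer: -2001/316 ≈ -6.3323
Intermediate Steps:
E(k) = -1 + k
S(V, U) = 1/(-8 + U*V) (S(V, U) = 1/(U*V - 8) = 1/(-8 + U*V))
x(N, z) = (27 + N)/(13 + N + z) (x(N, z) = (N + 27)/((N + 14) + (-1 + z)) = (27 + N)/((14 + N) + (-1 + z)) = (27 + N)/(13 + N + z))
-6 - x(-34, S(7, -1)) = -6 - (27 - 34)/(13 - 34 + 1/(-8 - 1*7)) = -6 - (-7)/(13 - 34 + 1/(-8 - 7)) = -6 - (-7)/(13 - 34 + 1/(-15)) = -6 - (-7)/(13 - 34 - 1/15) = -6 - (-7)/(-316/15) = -6 - (-15)*(-7)/316 = -6 - 1*105/316 = -6 - 105/316 = -2001/316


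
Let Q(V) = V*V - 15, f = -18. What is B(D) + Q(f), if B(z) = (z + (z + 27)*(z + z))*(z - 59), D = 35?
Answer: -104691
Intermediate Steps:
B(z) = (-59 + z)*(z + 2*z*(27 + z)) (B(z) = (z + (27 + z)*(2*z))*(-59 + z) = (z + 2*z*(27 + z))*(-59 + z) = (-59 + z)*(z + 2*z*(27 + z)))
Q(V) = -15 + V² (Q(V) = V² - 15 = -15 + V²)
B(D) + Q(f) = 35*(-3245 - 63*35 + 2*35²) + (-15 + (-18)²) = 35*(-3245 - 2205 + 2*1225) + (-15 + 324) = 35*(-3245 - 2205 + 2450) + 309 = 35*(-3000) + 309 = -105000 + 309 = -104691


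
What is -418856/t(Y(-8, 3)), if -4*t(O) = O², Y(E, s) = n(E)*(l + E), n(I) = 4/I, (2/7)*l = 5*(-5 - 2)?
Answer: 26806784/68121 ≈ 393.52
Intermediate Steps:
l = -245/2 (l = 7*(5*(-5 - 2))/2 = 7*(5*(-7))/2 = (7/2)*(-35) = -245/2 ≈ -122.50)
Y(E, s) = 4*(-245/2 + E)/E (Y(E, s) = (4/E)*(-245/2 + E) = 4*(-245/2 + E)/E)
t(O) = -O²/4
-418856/t(Y(-8, 3)) = -418856*(-4/(4 - 490/(-8))²) = -418856*(-4/(4 - 490*(-⅛))²) = -418856*(-4/(4 + 245/4)²) = -418856/((-(261/4)²/4)) = -418856/((-¼*68121/16)) = -418856/(-68121/64) = -418856*(-64/68121) = 26806784/68121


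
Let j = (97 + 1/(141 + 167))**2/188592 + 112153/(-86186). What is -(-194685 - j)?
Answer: 50031079520501438735/256986419664128 ≈ 1.9468e+5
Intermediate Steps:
j = -321591809320945/256986419664128 (j = (97 + 1/308)**2*(1/188592) + 112153*(-1/86186) = (97 + 1/308)**2*(1/188592) - 112153/86186 = (29877/308)**2*(1/188592) - 112153/86186 = (892635129/94864)*(1/188592) - 112153/86186 = 297545043/5963530496 - 112153/86186 = -321591809320945/256986419664128 ≈ -1.2514)
-(-194685 - j) = -(-194685 - 1*(-321591809320945/256986419664128)) = -(-194685 + 321591809320945/256986419664128) = -1*(-50031079520501438735/256986419664128) = 50031079520501438735/256986419664128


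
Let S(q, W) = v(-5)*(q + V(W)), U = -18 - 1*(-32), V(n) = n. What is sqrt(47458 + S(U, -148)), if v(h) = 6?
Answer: sqrt(46654) ≈ 216.00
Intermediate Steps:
U = 14 (U = -18 + 32 = 14)
S(q, W) = 6*W + 6*q (S(q, W) = 6*(q + W) = 6*(W + q) = 6*W + 6*q)
sqrt(47458 + S(U, -148)) = sqrt(47458 + (6*(-148) + 6*14)) = sqrt(47458 + (-888 + 84)) = sqrt(47458 - 804) = sqrt(46654)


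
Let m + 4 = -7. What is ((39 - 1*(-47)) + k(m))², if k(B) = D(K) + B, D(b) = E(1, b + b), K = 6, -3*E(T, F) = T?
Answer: 50176/9 ≈ 5575.1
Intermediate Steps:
m = -11 (m = -4 - 7 = -11)
E(T, F) = -T/3
D(b) = -⅓ (D(b) = -⅓*1 = -⅓)
k(B) = -⅓ + B
((39 - 1*(-47)) + k(m))² = ((39 - 1*(-47)) + (-⅓ - 11))² = ((39 + 47) - 34/3)² = (86 - 34/3)² = (224/3)² = 50176/9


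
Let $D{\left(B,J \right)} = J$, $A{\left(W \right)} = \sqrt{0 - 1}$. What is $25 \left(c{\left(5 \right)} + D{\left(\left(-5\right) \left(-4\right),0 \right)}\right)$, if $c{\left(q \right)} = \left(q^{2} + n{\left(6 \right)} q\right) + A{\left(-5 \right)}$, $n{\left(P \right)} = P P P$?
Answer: $27625 + 25 i \approx 27625.0 + 25.0 i$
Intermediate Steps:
$A{\left(W \right)} = i$ ($A{\left(W \right)} = \sqrt{-1} = i$)
$n{\left(P \right)} = P^{3}$ ($n{\left(P \right)} = P^{2} P = P^{3}$)
$c{\left(q \right)} = i + q^{2} + 216 q$ ($c{\left(q \right)} = \left(q^{2} + 6^{3} q\right) + i = \left(q^{2} + 216 q\right) + i = i + q^{2} + 216 q$)
$25 \left(c{\left(5 \right)} + D{\left(\left(-5\right) \left(-4\right),0 \right)}\right) = 25 \left(\left(i + 5^{2} + 216 \cdot 5\right) + 0\right) = 25 \left(\left(i + 25 + 1080\right) + 0\right) = 25 \left(\left(1105 + i\right) + 0\right) = 25 \left(1105 + i\right) = 27625 + 25 i$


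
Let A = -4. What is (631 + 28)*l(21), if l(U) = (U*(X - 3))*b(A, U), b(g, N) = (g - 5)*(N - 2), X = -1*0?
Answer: 7099407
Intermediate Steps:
X = 0
b(g, N) = (-5 + g)*(-2 + N)
l(U) = -3*U*(18 - 9*U) (l(U) = (U*(0 - 3))*(10 - 5*U - 2*(-4) + U*(-4)) = (U*(-3))*(10 - 5*U + 8 - 4*U) = (-3*U)*(18 - 9*U) = -3*U*(18 - 9*U))
(631 + 28)*l(21) = (631 + 28)*(27*21*(-2 + 21)) = 659*(27*21*19) = 659*10773 = 7099407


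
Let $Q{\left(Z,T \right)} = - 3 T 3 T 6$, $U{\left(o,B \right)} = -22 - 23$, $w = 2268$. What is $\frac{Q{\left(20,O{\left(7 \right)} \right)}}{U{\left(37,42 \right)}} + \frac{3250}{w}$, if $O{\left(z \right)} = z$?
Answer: $\frac{341521}{5670} \approx 60.233$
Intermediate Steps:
$U{\left(o,B \right)} = -45$
$Q{\left(Z,T \right)} = - 54 T^{2}$ ($Q{\left(Z,T \right)} = - 3 \cdot 3 T T 6 = - 3 \cdot 3 T^{2} \cdot 6 = - 9 T^{2} \cdot 6 = - 54 T^{2}$)
$\frac{Q{\left(20,O{\left(7 \right)} \right)}}{U{\left(37,42 \right)}} + \frac{3250}{w} = \frac{\left(-54\right) 7^{2}}{-45} + \frac{3250}{2268} = \left(-54\right) 49 \left(- \frac{1}{45}\right) + 3250 \cdot \frac{1}{2268} = \left(-2646\right) \left(- \frac{1}{45}\right) + \frac{1625}{1134} = \frac{294}{5} + \frac{1625}{1134} = \frac{341521}{5670}$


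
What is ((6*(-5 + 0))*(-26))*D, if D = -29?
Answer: -22620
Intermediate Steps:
((6*(-5 + 0))*(-26))*D = ((6*(-5 + 0))*(-26))*(-29) = ((6*(-5))*(-26))*(-29) = -30*(-26)*(-29) = 780*(-29) = -22620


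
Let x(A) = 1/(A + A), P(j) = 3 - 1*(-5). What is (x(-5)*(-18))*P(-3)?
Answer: 72/5 ≈ 14.400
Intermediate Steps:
P(j) = 8 (P(j) = 3 + 5 = 8)
x(A) = 1/(2*A)
(x(-5)*(-18))*P(-3) = (((½)/(-5))*(-18))*8 = (((½)*(-⅕))*(-18))*8 = -⅒*(-18)*8 = (9/5)*8 = 72/5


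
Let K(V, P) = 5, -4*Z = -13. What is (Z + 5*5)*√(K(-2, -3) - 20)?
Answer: 113*I*√15/4 ≈ 109.41*I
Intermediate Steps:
Z = 13/4 (Z = -¼*(-13) = 13/4 ≈ 3.2500)
(Z + 5*5)*√(K(-2, -3) - 20) = (13/4 + 5*5)*√(5 - 20) = (13/4 + 25)*√(-15) = 113*(I*√15)/4 = 113*I*√15/4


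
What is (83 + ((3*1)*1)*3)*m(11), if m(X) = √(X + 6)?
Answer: 92*√17 ≈ 379.33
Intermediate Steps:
m(X) = √(6 + X)
(83 + ((3*1)*1)*3)*m(11) = (83 + ((3*1)*1)*3)*√(6 + 11) = (83 + (3*1)*3)*√17 = (83 + 3*3)*√17 = (83 + 9)*√17 = 92*√17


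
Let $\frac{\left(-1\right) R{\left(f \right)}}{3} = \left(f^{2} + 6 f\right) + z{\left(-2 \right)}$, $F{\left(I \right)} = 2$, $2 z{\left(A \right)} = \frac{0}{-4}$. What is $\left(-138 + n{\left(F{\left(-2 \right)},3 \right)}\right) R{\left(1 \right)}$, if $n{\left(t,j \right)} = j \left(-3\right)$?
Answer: $3087$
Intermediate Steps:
$z{\left(A \right)} = 0$ ($z{\left(A \right)} = \frac{0 \frac{1}{-4}}{2} = \frac{0 \left(- \frac{1}{4}\right)}{2} = \frac{1}{2} \cdot 0 = 0$)
$R{\left(f \right)} = - 18 f - 3 f^{2}$ ($R{\left(f \right)} = - 3 \left(\left(f^{2} + 6 f\right) + 0\right) = - 3 \left(f^{2} + 6 f\right) = - 18 f - 3 f^{2}$)
$n{\left(t,j \right)} = - 3 j$
$\left(-138 + n{\left(F{\left(-2 \right)},3 \right)}\right) R{\left(1 \right)} = \left(-138 - 9\right) 3 \cdot 1 \left(-6 - 1\right) = - 147 \cdot 3 \cdot 1 \left(-7\right) = \left(-147\right) \left(-21\right) = 3087$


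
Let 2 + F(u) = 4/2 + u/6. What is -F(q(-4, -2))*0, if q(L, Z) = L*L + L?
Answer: 0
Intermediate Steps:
q(L, Z) = L + L² (q(L, Z) = L² + L = L + L²)
F(u) = u/6 (F(u) = -2 + (4/2 + u/6) = -2 + (4*(½) + u*(⅙)) = -2 + (2 + u/6) = u/6)
-F(q(-4, -2))*0 = -(-4*(1 - 4))/6*0 = -(-4*(-3))/6*0 = -12/6*0 = -1*2*0 = -2*0 = 0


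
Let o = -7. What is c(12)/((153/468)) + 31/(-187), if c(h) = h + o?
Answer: 2829/187 ≈ 15.128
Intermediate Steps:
c(h) = -7 + h (c(h) = h - 7 = -7 + h)
c(12)/((153/468)) + 31/(-187) = (-7 + 12)/((153/468)) + 31/(-187) = 5/((153*(1/468))) + 31*(-1/187) = 5/(17/52) - 31/187 = 5*(52/17) - 31/187 = 260/17 - 31/187 = 2829/187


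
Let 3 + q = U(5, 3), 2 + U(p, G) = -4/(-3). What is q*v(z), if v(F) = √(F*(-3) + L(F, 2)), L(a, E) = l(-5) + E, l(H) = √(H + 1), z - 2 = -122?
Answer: -11*√(362 + 2*I)/3 ≈ -69.763 - 0.19271*I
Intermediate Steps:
U(p, G) = -⅔ (U(p, G) = -2 - 4/(-3) = -2 - 4*(-⅓) = -2 + 4/3 = -⅔)
z = -120 (z = 2 - 122 = -120)
q = -11/3 (q = -3 - ⅔ = -11/3 ≈ -3.6667)
l(H) = √(1 + H)
L(a, E) = E + 2*I (L(a, E) = √(1 - 5) + E = √(-4) + E = 2*I + E = E + 2*I)
v(F) = √(2 - 3*F + 2*I) (v(F) = √(F*(-3) + (2 + 2*I)) = √(-3*F + (2 + 2*I)) = √(2 - 3*F + 2*I))
q*v(z) = -11*√(2 - 3*(-120) + 2*I)/3 = -11*√(2 + 360 + 2*I)/3 = -11*√(362 + 2*I)/3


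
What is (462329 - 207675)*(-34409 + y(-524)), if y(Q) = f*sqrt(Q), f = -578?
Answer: -8762389486 - 294380024*I*sqrt(131) ≈ -8.7624e+9 - 3.3693e+9*I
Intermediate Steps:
y(Q) = -578*sqrt(Q)
(462329 - 207675)*(-34409 + y(-524)) = (462329 - 207675)*(-34409 - 1156*I*sqrt(131)) = 254654*(-34409 - 1156*I*sqrt(131)) = -8762389486 - 294380024*I*sqrt(131)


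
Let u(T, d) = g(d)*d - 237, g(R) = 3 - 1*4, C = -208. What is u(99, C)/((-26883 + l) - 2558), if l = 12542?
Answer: 29/16899 ≈ 0.0017161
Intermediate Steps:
g(R) = -1 (g(R) = 3 - 4 = -1)
u(T, d) = -237 - d (u(T, d) = -d - 237 = -237 - d)
u(99, C)/((-26883 + l) - 2558) = (-237 - 1*(-208))/((-26883 + 12542) - 2558) = (-237 + 208)/(-14341 - 2558) = -29/(-16899) = -29*(-1/16899) = 29/16899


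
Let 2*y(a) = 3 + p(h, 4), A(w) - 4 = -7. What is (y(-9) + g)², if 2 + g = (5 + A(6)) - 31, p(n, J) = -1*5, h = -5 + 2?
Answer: 1024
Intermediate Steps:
A(w) = -3 (A(w) = 4 - 7 = -3)
h = -3
p(n, J) = -5
y(a) = -1 (y(a) = (3 - 5)/2 = (½)*(-2) = -1)
g = -31 (g = -2 + ((5 - 3) - 31) = -2 + (2 - 31) = -2 - 29 = -31)
(y(-9) + g)² = (-1 - 31)² = (-32)² = 1024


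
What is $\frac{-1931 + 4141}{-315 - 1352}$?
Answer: $- \frac{2210}{1667} \approx -1.3257$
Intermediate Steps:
$\frac{-1931 + 4141}{-315 - 1352} = \frac{2210}{-1667} = 2210 \left(- \frac{1}{1667}\right) = - \frac{2210}{1667}$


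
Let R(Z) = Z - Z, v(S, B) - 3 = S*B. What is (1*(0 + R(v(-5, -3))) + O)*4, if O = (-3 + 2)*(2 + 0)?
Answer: -8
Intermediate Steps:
v(S, B) = 3 + B*S (v(S, B) = 3 + S*B = 3 + B*S)
R(Z) = 0
O = -2 (O = -1*2 = -2)
(1*(0 + R(v(-5, -3))) + O)*4 = (1*(0 + 0) - 2)*4 = (1*0 - 2)*4 = (0 - 2)*4 = -2*4 = -8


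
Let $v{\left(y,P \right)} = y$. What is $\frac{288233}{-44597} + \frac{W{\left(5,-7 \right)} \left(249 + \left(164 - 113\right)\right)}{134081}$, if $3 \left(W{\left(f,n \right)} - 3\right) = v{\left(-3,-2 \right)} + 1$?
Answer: $- \frac{38615350973}{5979610357} \approx -6.4578$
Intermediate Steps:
$W{\left(f,n \right)} = \frac{7}{3}$ ($W{\left(f,n \right)} = 3 + \frac{-3 + 1}{3} = 3 + \frac{1}{3} \left(-2\right) = 3 - \frac{2}{3} = \frac{7}{3}$)
$\frac{288233}{-44597} + \frac{W{\left(5,-7 \right)} \left(249 + \left(164 - 113\right)\right)}{134081} = \frac{288233}{-44597} + \frac{\frac{7}{3} \left(249 + \left(164 - 113\right)\right)}{134081} = 288233 \left(- \frac{1}{44597}\right) + \frac{7 \left(249 + \left(164 - 113\right)\right)}{3} \cdot \frac{1}{134081} = - \frac{288233}{44597} + \frac{7 \left(249 + 51\right)}{3} \cdot \frac{1}{134081} = - \frac{288233}{44597} + \frac{7}{3} \cdot 300 \cdot \frac{1}{134081} = - \frac{288233}{44597} + 700 \cdot \frac{1}{134081} = - \frac{288233}{44597} + \frac{700}{134081} = - \frac{38615350973}{5979610357}$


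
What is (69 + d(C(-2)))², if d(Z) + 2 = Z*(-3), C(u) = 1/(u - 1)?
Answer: 4624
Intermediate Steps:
C(u) = 1/(-1 + u)
d(Z) = -2 - 3*Z (d(Z) = -2 + Z*(-3) = -2 - 3*Z)
(69 + d(C(-2)))² = (69 + (-2 - 3/(-1 - 2)))² = (69 + (-2 - 3/(-3)))² = (69 + (-2 - 3*(-⅓)))² = (69 + (-2 + 1))² = (69 - 1)² = 68² = 4624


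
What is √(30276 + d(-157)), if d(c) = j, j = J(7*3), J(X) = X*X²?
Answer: 3*√4393 ≈ 198.84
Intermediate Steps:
J(X) = X³
j = 9261 (j = (7*3)³ = 21³ = 9261)
d(c) = 9261
√(30276 + d(-157)) = √(30276 + 9261) = √39537 = 3*√4393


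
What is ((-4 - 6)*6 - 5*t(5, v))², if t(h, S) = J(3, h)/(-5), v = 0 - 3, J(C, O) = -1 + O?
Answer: 3136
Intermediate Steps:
v = -3
t(h, S) = ⅕ - h/5 (t(h, S) = (-1 + h)/(-5) = (-1 + h)*(-⅕) = ⅕ - h/5)
((-4 - 6)*6 - 5*t(5, v))² = ((-4 - 6)*6 - 5*(⅕ - ⅕*5))² = (-10*6 - 5*(⅕ - 1))² = (-60 - 5*(-⅘))² = (-60 + 4)² = (-56)² = 3136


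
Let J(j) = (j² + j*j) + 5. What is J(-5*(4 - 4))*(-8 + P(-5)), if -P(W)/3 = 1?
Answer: -55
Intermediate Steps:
P(W) = -3 (P(W) = -3*1 = -3)
J(j) = 5 + 2*j² (J(j) = (j² + j²) + 5 = 2*j² + 5 = 5 + 2*j²)
J(-5*(4 - 4))*(-8 + P(-5)) = (5 + 2*(-5*(4 - 4))²)*(-8 - 3) = (5 + 2*(-5*0)²)*(-11) = (5 + 2*0²)*(-11) = (5 + 2*0)*(-11) = (5 + 0)*(-11) = 5*(-11) = -55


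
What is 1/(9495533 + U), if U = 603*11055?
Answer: 1/16161698 ≈ 6.1875e-8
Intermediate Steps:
U = 6666165
1/(9495533 + U) = 1/(9495533 + 6666165) = 1/16161698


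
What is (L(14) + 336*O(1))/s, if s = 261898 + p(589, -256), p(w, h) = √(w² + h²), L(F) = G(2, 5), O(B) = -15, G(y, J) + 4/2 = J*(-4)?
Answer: -1325727676/68590149947 + 5062*√412457/68590149947 ≈ -0.019281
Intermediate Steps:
G(y, J) = -2 - 4*J (G(y, J) = -2 + J*(-4) = -2 - 4*J)
L(F) = -22 (L(F) = -2 - 4*5 = -2 - 20 = -22)
p(w, h) = √(h² + w²)
s = 261898 + √412457 (s = 261898 + √((-256)² + 589²) = 261898 + √(65536 + 346921) = 261898 + √412457 ≈ 2.6254e+5)
(L(14) + 336*O(1))/s = (-22 + 336*(-15))/(261898 + √412457) = (-22 - 5040)/(261898 + √412457) = -5062/(261898 + √412457)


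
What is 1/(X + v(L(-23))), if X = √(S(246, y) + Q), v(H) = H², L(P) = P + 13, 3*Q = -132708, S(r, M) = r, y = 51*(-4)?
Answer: 10/5399 - I*√43990/53990 ≈ 0.0018522 - 0.0038848*I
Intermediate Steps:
y = -204
Q = -44236 (Q = (⅓)*(-132708) = -44236)
L(P) = 13 + P
X = I*√43990 (X = √(246 - 44236) = √(-43990) = I*√43990 ≈ 209.74*I)
1/(X + v(L(-23))) = 1/(I*√43990 + (13 - 23)²) = 1/(I*√43990 + (-10)²) = 1/(I*√43990 + 100) = 1/(100 + I*√43990)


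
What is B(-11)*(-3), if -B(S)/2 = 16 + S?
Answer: 30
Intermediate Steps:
B(S) = -32 - 2*S (B(S) = -2*(16 + S) = -32 - 2*S)
B(-11)*(-3) = (-32 - 2*(-11))*(-3) = (-32 + 22)*(-3) = -10*(-3) = 30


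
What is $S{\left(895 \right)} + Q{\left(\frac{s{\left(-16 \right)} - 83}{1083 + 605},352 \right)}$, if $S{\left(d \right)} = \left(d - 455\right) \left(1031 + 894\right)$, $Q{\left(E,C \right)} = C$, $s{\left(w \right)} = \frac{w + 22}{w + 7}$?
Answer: $847352$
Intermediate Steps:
$s{\left(w \right)} = \frac{22 + w}{7 + w}$
$S{\left(d \right)} = -875875 + 1925 d$ ($S{\left(d \right)} = \left(-455 + d\right) 1925 = -875875 + 1925 d$)
$S{\left(895 \right)} + Q{\left(\frac{s{\left(-16 \right)} - 83}{1083 + 605},352 \right)} = \left(-875875 + 1925 \cdot 895\right) + 352 = \left(-875875 + 1722875\right) + 352 = 847000 + 352 = 847352$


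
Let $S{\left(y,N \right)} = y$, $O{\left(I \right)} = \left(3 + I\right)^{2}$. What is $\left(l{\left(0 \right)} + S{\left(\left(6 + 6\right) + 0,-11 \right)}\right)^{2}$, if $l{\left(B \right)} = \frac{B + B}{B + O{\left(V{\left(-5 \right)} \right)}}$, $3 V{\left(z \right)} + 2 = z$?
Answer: $144$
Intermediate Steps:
$V{\left(z \right)} = - \frac{2}{3} + \frac{z}{3}$
$l{\left(B \right)} = \frac{2 B}{\frac{4}{9} + B}$ ($l{\left(B \right)} = \frac{B + B}{B + \left(3 + \left(- \frac{2}{3} + \frac{1}{3} \left(-5\right)\right)\right)^{2}} = \frac{2 B}{B + \left(3 - \frac{7}{3}\right)^{2}} = \frac{2 B}{B + \left(\frac{2}{3}\right)^{2}} = \frac{2 B}{B + \frac{4}{9}} = \frac{2 B}{\frac{4}{9} + B}$)
$\left(l{\left(0 \right)} + S{\left(\left(6 + 6\right) + 0,-11 \right)}\right)^{2} = \left(18 \cdot 0 \frac{1}{4 + 9 \cdot 0} + \left(\left(6 + 6\right) + 0\right)\right)^{2} = \left(18 \cdot 0 \frac{1}{4 + 0} + \left(12 + 0\right)\right)^{2} = \left(18 \cdot 0 \cdot \frac{1}{4} + 12\right)^{2} = \left(0 + 12\right)^{2} = 12^{2} = 144$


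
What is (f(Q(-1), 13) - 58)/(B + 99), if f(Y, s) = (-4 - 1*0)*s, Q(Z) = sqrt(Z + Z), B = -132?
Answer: 10/3 ≈ 3.3333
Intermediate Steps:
Q(Z) = sqrt(2)*sqrt(Z) (Q(Z) = sqrt(2*Z) = sqrt(2)*sqrt(Z))
f(Y, s) = -4*s (f(Y, s) = (-4 + 0)*s = -4*s)
(f(Q(-1), 13) - 58)/(B + 99) = (-4*13 - 58)/(-132 + 99) = (-52 - 58)/(-33) = -110*(-1/33) = 10/3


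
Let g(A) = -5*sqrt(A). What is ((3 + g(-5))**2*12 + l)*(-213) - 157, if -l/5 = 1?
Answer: 297404 + 76680*I*sqrt(5) ≈ 2.974e+5 + 1.7146e+5*I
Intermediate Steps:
l = -5 (l = -5*1 = -5)
((3 + g(-5))**2*12 + l)*(-213) - 157 = ((3 - 5*I*sqrt(5))**2*12 - 5)*(-213) - 157 = (12*(3 - 5*I*sqrt(5))**2 - 5)*(-213) - 157 = (-5 + 12*(3 - 5*I*sqrt(5))**2)*(-213) - 157 = (1065 - 2556*(3 - 5*I*sqrt(5))**2) - 157 = 908 - 2556*(3 - 5*I*sqrt(5))**2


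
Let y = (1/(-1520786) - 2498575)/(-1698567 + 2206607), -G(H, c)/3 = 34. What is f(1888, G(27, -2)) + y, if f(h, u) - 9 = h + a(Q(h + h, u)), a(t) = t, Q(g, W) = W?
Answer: 1383053316514849/772620119440 ≈ 1790.1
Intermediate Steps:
G(H, c) = -102 (G(H, c) = -3*34 = -102)
f(h, u) = 9 + h + u (f(h, u) = 9 + (h + u) = 9 + h + u)
y = -3799797879951/772620119440 (y = (-1/1520786 - 2498575)/508040 = -3799797879951/1520786*1/508040 = -3799797879951/772620119440 ≈ -4.9181)
f(1888, G(27, -2)) + y = (9 + 1888 - 102) - 3799797879951/772620119440 = 1795 - 3799797879951/772620119440 = 1383053316514849/772620119440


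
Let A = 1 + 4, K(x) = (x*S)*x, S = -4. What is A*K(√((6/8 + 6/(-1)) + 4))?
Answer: 25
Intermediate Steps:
K(x) = -4*x² (K(x) = (x*(-4))*x = (-4*x)*x = -4*x²)
A = 5
A*K(√((6/8 + 6/(-1)) + 4)) = 5*(-4*(√((6/8 + 6/(-1)) + 4))²) = 5*(-4*(√((6*(⅛) + 6*(-1)) + 4))²) = 5*(-4*(√((¾ - 6) + 4))²) = 5*(-4*(√(-21/4 + 4))²) = 5*(-4*(√(-5/4))²) = 5*(-4*(I*√5/2)²) = 5*(-4*(-5/4)) = 5*5 = 25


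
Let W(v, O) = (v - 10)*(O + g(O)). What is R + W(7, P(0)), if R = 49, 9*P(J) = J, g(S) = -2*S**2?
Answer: 49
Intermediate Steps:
P(J) = J/9
W(v, O) = (-10 + v)*(O - 2*O**2) (W(v, O) = (v - 10)*(O - 2*O**2) = (-10 + v)*(O - 2*O**2))
R + W(7, P(0)) = 49 + ((1/9)*0)*(-10 + 7 + 20*((1/9)*0) - 2*(1/9)*0*7) = 49 + 0*(-10 + 7 + 20*0 - 2*0*7) = 49 + 0*(-10 + 7 + 0 + 0) = 49 + 0*(-3) = 49 + 0 = 49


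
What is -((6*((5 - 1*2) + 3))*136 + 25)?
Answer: -4921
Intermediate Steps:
-((6*((5 - 1*2) + 3))*136 + 25) = -((6*((5 - 2) + 3))*136 + 25) = -((6*(3 + 3))*136 + 25) = -((6*6)*136 + 25) = -(36*136 + 25) = -(4896 + 25) = -1*4921 = -4921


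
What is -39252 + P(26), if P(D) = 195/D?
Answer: -78489/2 ≈ -39245.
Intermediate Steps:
-39252 + P(26) = -39252 + 195/26 = -39252 + 195*(1/26) = -39252 + 15/2 = -78489/2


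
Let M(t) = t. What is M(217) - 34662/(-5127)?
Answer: 382407/1709 ≈ 223.76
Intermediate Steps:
M(217) - 34662/(-5127) = 217 - 34662/(-5127) = 217 - 34662*(-1/5127) = 217 + 11554/1709 = 382407/1709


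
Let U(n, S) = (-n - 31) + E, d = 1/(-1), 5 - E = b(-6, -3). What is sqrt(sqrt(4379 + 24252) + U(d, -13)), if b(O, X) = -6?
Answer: sqrt(-19 + sqrt(28631)) ≈ 12.256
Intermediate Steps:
E = 11 (E = 5 - 1*(-6) = 5 + 6 = 11)
d = -1
U(n, S) = -20 - n (U(n, S) = (-n - 31) + 11 = (-31 - n) + 11 = -20 - n)
sqrt(sqrt(4379 + 24252) + U(d, -13)) = sqrt(sqrt(4379 + 24252) + (-20 - 1*(-1))) = sqrt(sqrt(28631) + (-20 + 1)) = sqrt(sqrt(28631) - 19) = sqrt(-19 + sqrt(28631))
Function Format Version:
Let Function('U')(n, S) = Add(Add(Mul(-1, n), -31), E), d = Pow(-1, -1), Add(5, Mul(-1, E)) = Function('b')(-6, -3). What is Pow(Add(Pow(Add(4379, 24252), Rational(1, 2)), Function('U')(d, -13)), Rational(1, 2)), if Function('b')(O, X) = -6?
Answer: Pow(Add(-19, Pow(28631, Rational(1, 2))), Rational(1, 2)) ≈ 12.256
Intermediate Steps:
E = 11 (E = Add(5, Mul(-1, -6)) = Add(5, 6) = 11)
d = -1
Function('U')(n, S) = Add(-20, Mul(-1, n)) (Function('U')(n, S) = Add(Add(Mul(-1, n), -31), 11) = Add(Add(-31, Mul(-1, n)), 11) = Add(-20, Mul(-1, n)))
Pow(Add(Pow(Add(4379, 24252), Rational(1, 2)), Function('U')(d, -13)), Rational(1, 2)) = Pow(Add(Pow(Add(4379, 24252), Rational(1, 2)), Add(-20, Mul(-1, -1))), Rational(1, 2)) = Pow(Add(Pow(28631, Rational(1, 2)), Add(-20, 1)), Rational(1, 2)) = Pow(Add(Pow(28631, Rational(1, 2)), -19), Rational(1, 2)) = Pow(Add(-19, Pow(28631, Rational(1, 2))), Rational(1, 2))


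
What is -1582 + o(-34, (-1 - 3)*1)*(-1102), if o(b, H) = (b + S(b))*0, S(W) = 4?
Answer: -1582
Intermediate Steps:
o(b, H) = 0 (o(b, H) = (b + 4)*0 = (4 + b)*0 = 0)
-1582 + o(-34, (-1 - 3)*1)*(-1102) = -1582 + 0*(-1102) = -1582 + 0 = -1582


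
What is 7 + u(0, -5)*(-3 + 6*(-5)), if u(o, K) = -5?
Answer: 172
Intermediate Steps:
7 + u(0, -5)*(-3 + 6*(-5)) = 7 - 5*(-3 + 6*(-5)) = 7 - 5*(-3 - 30) = 7 - 5*(-33) = 7 + 165 = 172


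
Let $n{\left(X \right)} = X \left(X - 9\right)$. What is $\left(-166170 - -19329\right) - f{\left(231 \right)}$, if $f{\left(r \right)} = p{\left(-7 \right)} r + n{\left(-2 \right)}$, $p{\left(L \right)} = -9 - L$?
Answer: $-146401$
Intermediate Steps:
$n{\left(X \right)} = X \left(-9 + X\right)$
$f{\left(r \right)} = 22 - 2 r$ ($f{\left(r \right)} = \left(-9 - -7\right) r - 2 \left(-9 - 2\right) = \left(-9 + 7\right) r - -22 = - 2 r + 22 = 22 - 2 r$)
$\left(-166170 - -19329\right) - f{\left(231 \right)} = \left(-166170 - -19329\right) - \left(22 - 462\right) = \left(-166170 + 19329\right) - \left(22 - 462\right) = -146841 - -440 = -146841 + 440 = -146401$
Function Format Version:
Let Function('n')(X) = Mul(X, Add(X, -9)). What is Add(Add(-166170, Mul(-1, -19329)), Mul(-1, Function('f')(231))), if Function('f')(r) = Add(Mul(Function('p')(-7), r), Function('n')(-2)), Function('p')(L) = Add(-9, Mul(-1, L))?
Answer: -146401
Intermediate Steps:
Function('n')(X) = Mul(X, Add(-9, X))
Function('f')(r) = Add(22, Mul(-2, r)) (Function('f')(r) = Add(Mul(Add(-9, Mul(-1, -7)), r), Mul(-2, Add(-9, -2))) = Add(Mul(Add(-9, 7), r), Mul(-2, -11)) = Add(Mul(-2, r), 22) = Add(22, Mul(-2, r)))
Add(Add(-166170, Mul(-1, -19329)), Mul(-1, Function('f')(231))) = Add(Add(-166170, Mul(-1, -19329)), Mul(-1, Add(22, Mul(-2, 231)))) = Add(Add(-166170, 19329), Mul(-1, Add(22, -462))) = Add(-146841, Mul(-1, -440)) = Add(-146841, 440) = -146401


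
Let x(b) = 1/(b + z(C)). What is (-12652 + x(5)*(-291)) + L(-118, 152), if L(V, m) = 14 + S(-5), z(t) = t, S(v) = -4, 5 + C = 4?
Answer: -50859/4 ≈ -12715.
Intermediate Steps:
C = -1 (C = -5 + 4 = -1)
x(b) = 1/(-1 + b) (x(b) = 1/(b - 1) = 1/(-1 + b))
L(V, m) = 10 (L(V, m) = 14 - 4 = 10)
(-12652 + x(5)*(-291)) + L(-118, 152) = (-12652 - 291/(-1 + 5)) + 10 = (-12652 - 291/4) + 10 = -50899/4 + 10 = -50859/4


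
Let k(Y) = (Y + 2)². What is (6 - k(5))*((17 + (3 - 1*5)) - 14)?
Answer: -43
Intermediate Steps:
k(Y) = (2 + Y)²
(6 - k(5))*((17 + (3 - 1*5)) - 14) = (6 - (2 + 5)²)*((17 + (3 - 1*5)) - 14) = (6 - 1*7²)*((17 + (3 - 5)) - 14) = (6 - 1*49)*((17 - 2) - 14) = (6 - 49)*(15 - 14) = -43*1 = -43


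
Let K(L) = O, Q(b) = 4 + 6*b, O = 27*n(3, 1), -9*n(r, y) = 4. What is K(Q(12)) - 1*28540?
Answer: -28552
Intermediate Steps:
n(r, y) = -4/9 (n(r, y) = -⅑*4 = -4/9)
O = -12 (O = 27*(-4/9) = -12)
K(L) = -12
K(Q(12)) - 1*28540 = -12 - 1*28540 = -12 - 28540 = -28552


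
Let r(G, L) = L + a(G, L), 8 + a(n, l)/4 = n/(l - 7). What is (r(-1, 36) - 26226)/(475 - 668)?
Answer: 760442/5597 ≈ 135.87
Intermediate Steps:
a(n, l) = -32 + 4*n/(-7 + l) (a(n, l) = -32 + 4*(n/(l - 7)) = -32 + 4*(n/(-7 + l)) = -32 + 4*n/(-7 + l))
r(G, L) = L + 4*(56 + G - 8*L)/(-7 + L)
(r(-1, 36) - 26226)/(475 - 668) = ((224 + 36**2 - 39*36 + 4*(-1))/(-7 + 36) - 26226)/(475 - 668) = ((224 + 1296 - 1404 - 4)/29 - 26226)/(-193) = ((1/29)*112 - 26226)*(-1/193) = (112/29 - 26226)*(-1/193) = -760442/29*(-1/193) = 760442/5597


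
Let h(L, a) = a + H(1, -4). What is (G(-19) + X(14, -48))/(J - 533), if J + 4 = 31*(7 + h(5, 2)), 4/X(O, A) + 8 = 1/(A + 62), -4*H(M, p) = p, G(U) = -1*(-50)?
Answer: -5494/25197 ≈ -0.21804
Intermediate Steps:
G(U) = 50
H(M, p) = -p/4
X(O, A) = 4/(-8 + 1/(62 + A)) (X(O, A) = 4/(-8 + 1/(A + 62)) = 4/(-8 + 1/(62 + A)))
h(L, a) = 1 + a (h(L, a) = a - 1/4*(-4) = a + 1 = 1 + a)
J = 306 (J = -4 + 31*(7 + (1 + 2)) = -4 + 31*(7 + 3) = -4 + 31*10 = -4 + 310 = 306)
(G(-19) + X(14, -48))/(J - 533) = (50 + 4*(-62 - 1*(-48))/(495 + 8*(-48)))/(306 - 533) = (50 + 4*(-62 + 48)/(495 - 384))/(-227) = (50 + 4*(-14)/111)*(-1/227) = (50 + 4*(1/111)*(-14))*(-1/227) = (50 - 56/111)*(-1/227) = (5494/111)*(-1/227) = -5494/25197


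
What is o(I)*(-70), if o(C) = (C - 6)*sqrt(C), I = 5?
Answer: 70*sqrt(5) ≈ 156.52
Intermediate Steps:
o(C) = sqrt(C)*(-6 + C) (o(C) = (-6 + C)*sqrt(C) = sqrt(C)*(-6 + C))
o(I)*(-70) = (sqrt(5)*(-6 + 5))*(-70) = (sqrt(5)*(-1))*(-70) = -sqrt(5)*(-70) = 70*sqrt(5)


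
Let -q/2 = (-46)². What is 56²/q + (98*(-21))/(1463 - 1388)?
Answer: -372694/13225 ≈ -28.181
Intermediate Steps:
q = -4232 (q = -2*(-46)² = -2*2116 = -4232)
56²/q + (98*(-21))/(1463 - 1388) = 56²/(-4232) + (98*(-21))/(1463 - 1388) = 3136*(-1/4232) - 2058/75 = -392/529 - 2058*1/75 = -392/529 - 686/25 = -372694/13225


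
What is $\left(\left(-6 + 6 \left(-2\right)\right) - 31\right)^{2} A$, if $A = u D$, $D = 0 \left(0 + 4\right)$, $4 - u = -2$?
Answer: $0$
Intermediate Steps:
$u = 6$ ($u = 4 - -2 = 4 + 2 = 6$)
$D = 0$ ($D = 0 \cdot 4 = 0$)
$A = 0$ ($A = 6 \cdot 0 = 0$)
$\left(\left(-6 + 6 \left(-2\right)\right) - 31\right)^{2} A = \left(\left(-6 + 6 \left(-2\right)\right) - 31\right)^{2} \cdot 0 = \left(\left(-6 - 12\right) - 31\right)^{2} \cdot 0 = \left(-18 - 31\right)^{2} \cdot 0 = \left(-49\right)^{2} \cdot 0 = 2401 \cdot 0 = 0$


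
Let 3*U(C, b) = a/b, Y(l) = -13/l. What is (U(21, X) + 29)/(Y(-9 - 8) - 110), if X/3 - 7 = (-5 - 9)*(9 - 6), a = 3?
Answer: -51748/194985 ≈ -0.26539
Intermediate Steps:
X = -105 (X = 21 + 3*((-5 - 9)*(9 - 6)) = 21 + 3*(-14*3) = 21 + 3*(-42) = 21 - 126 = -105)
U(C, b) = 1/b (U(C, b) = (3/b)/3 = 1/b)
(U(21, X) + 29)/(Y(-9 - 8) - 110) = (1/(-105) + 29)/(-13/(-9 - 8) - 110) = (-1/105 + 29)/(-13/(-17) - 110) = 3044/(105*(-13*(-1/17) - 110)) = 3044/(105*(13/17 - 110)) = 3044/(105*(-1857/17)) = (3044/105)*(-17/1857) = -51748/194985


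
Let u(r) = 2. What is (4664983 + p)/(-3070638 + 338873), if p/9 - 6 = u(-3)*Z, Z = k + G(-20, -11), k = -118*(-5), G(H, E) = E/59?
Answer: -55172713/32234827 ≈ -1.7116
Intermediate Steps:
G(H, E) = E/59 (G(H, E) = E*(1/59) = E/59)
k = 590
Z = 34799/59 (Z = 590 + (1/59)*(-11) = 590 - 11/59 = 34799/59 ≈ 589.81)
p = 629568/59 (p = 54 + 9*(2*(34799/59)) = 54 + 9*(69598/59) = 54 + 626382/59 = 629568/59 ≈ 10671.)
(4664983 + p)/(-3070638 + 338873) = (4664983 + 629568/59)/(-3070638 + 338873) = (275863565/59)/(-2731765) = (275863565/59)*(-1/2731765) = -55172713/32234827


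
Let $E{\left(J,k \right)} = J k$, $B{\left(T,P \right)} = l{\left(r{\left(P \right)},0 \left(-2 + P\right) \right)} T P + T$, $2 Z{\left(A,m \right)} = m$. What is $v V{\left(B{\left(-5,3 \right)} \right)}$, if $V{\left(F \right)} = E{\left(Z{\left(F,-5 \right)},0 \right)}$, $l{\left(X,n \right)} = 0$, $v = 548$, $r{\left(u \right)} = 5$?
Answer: $0$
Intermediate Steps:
$Z{\left(A,m \right)} = \frac{m}{2}$
$B{\left(T,P \right)} = T$ ($B{\left(T,P \right)} = 0 T P + T = 0 P + T = 0 + T = T$)
$V{\left(F \right)} = 0$ ($V{\left(F \right)} = \frac{1}{2} \left(-5\right) 0 = \left(- \frac{5}{2}\right) 0 = 0$)
$v V{\left(B{\left(-5,3 \right)} \right)} = 548 \cdot 0 = 0$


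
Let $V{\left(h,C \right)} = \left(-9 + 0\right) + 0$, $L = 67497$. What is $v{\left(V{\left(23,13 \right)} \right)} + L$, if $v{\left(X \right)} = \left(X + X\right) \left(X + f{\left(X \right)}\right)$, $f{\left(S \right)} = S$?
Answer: $67821$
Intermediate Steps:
$V{\left(h,C \right)} = -9$ ($V{\left(h,C \right)} = -9 + 0 = -9$)
$v{\left(X \right)} = 4 X^{2}$ ($v{\left(X \right)} = \left(X + X\right) \left(X + X\right) = 2 X 2 X = 4 X^{2}$)
$v{\left(V{\left(23,13 \right)} \right)} + L = 4 \left(-9\right)^{2} + 67497 = 4 \cdot 81 + 67497 = 324 + 67497 = 67821$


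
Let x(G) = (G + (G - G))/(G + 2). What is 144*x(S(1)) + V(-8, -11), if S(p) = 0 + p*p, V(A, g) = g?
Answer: 37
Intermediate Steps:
S(p) = p² (S(p) = 0 + p² = p²)
x(G) = G/(2 + G) (x(G) = (G + 0)/(2 + G) = G/(2 + G))
144*x(S(1)) + V(-8, -11) = 144*(1²/(2 + 1²)) - 11 = 144*(1/(2 + 1)) - 11 = 144*(1/3) - 11 = 144*(1*(⅓)) - 11 = 144*(⅓) - 11 = 48 - 11 = 37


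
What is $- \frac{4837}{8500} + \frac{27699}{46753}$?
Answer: $\frac{1328177}{56771500} \approx 0.023395$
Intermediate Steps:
$- \frac{4837}{8500} + \frac{27699}{46753} = \left(-4837\right) \frac{1}{8500} + 27699 \cdot \frac{1}{46753} = - \frac{4837}{8500} + \frac{3957}{6679} = \frac{1328177}{56771500}$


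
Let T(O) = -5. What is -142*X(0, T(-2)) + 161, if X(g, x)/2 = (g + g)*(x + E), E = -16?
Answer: 161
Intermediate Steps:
X(g, x) = 4*g*(-16 + x) (X(g, x) = 2*((g + g)*(x - 16)) = 2*((2*g)*(-16 + x)) = 2*(2*g*(-16 + x)) = 4*g*(-16 + x))
-142*X(0, T(-2)) + 161 = -568*0*(-16 - 5) + 161 = -568*0*(-21) + 161 = -142*0 + 161 = 0 + 161 = 161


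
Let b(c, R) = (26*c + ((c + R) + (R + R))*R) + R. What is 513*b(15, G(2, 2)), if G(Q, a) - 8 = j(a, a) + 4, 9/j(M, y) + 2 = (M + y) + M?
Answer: 10072755/16 ≈ 6.2955e+5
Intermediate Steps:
j(M, y) = 9/(-2 + y + 2*M) (j(M, y) = 9/(-2 + ((M + y) + M)) = 9/(-2 + (y + 2*M)) = 9/(-2 + y + 2*M))
G(Q, a) = 12 + 9/(-2 + 3*a) (G(Q, a) = 8 + (9/(-2 + a + 2*a) + 4) = 8 + (9/(-2 + 3*a) + 4) = 8 + (4 + 9/(-2 + 3*a)) = 12 + 9/(-2 + 3*a))
b(c, R) = R + 26*c + R*(c + 3*R) (b(c, R) = (26*c + ((R + c) + 2*R)*R) + R = (26*c + (c + 3*R)*R) + R = (26*c + R*(c + 3*R)) + R = R + 26*c + R*(c + 3*R))
513*b(15, G(2, 2)) = 513*(3*(-5 + 12*2)/(-2 + 3*2) + 3*(3*(-5 + 12*2)/(-2 + 3*2))² + 26*15 + (3*(-5 + 12*2)/(-2 + 3*2))*15) = 513*(3*(-5 + 24)/(-2 + 6) + 3*(3*(-5 + 24)/(-2 + 6))² + 390 + (3*(-5 + 24)/(-2 + 6))*15) = 513*(3*19/4 + 3*(3*19/4)² + 390 + (3*19/4)*15) = 513*(3*(¼)*19 + 3*(3*(¼)*19)² + 390 + (3*(¼)*19)*15) = 513*(57/4 + 3*(57/4)² + 390 + (57/4)*15) = 513*(57/4 + 3*(3249/16) + 390 + 855/4) = 513*(57/4 + 9747/16 + 390 + 855/4) = 513*(19635/16) = 10072755/16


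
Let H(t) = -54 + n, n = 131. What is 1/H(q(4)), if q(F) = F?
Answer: 1/77 ≈ 0.012987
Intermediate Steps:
H(t) = 77 (H(t) = -54 + 131 = 77)
1/H(q(4)) = 1/77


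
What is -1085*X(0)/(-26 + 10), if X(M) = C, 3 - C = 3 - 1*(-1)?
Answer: -1085/16 ≈ -67.813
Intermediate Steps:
C = -1 (C = 3 - (3 - 1*(-1)) = 3 - (3 + 1) = 3 - 1*4 = 3 - 4 = -1)
X(M) = -1
-1085*X(0)/(-26 + 10) = -(-1085)/(-26 + 10) = -(-1085)/(-16) = -(-1085)*(-1)/16 = -1085*1/16 = -1085/16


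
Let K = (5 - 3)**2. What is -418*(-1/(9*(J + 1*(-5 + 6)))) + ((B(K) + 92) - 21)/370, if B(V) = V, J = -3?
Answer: -15331/666 ≈ -23.020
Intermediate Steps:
K = 4 (K = 2**2 = 4)
-418*(-1/(9*(J + 1*(-5 + 6)))) + ((B(K) + 92) - 21)/370 = -418*(-1/(9*(-3 + 1*(-5 + 6)))) + ((4 + 92) - 21)/370 = -418*(-1/(9*(-3 + 1*1))) + (96 - 21)*(1/370) = -418*(-1/(9*(-3 + 1))) + 75*(1/370) = -418/((-2*(-9))) + 15/74 = -418/18 + 15/74 = -418*1/18 + 15/74 = -209/9 + 15/74 = -15331/666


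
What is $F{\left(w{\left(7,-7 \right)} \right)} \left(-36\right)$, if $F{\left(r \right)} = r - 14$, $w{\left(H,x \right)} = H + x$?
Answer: $504$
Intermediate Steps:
$F{\left(r \right)} = -14 + r$
$F{\left(w{\left(7,-7 \right)} \right)} \left(-36\right) = \left(-14 + \left(7 - 7\right)\right) \left(-36\right) = \left(-14 + 0\right) \left(-36\right) = \left(-14\right) \left(-36\right) = 504$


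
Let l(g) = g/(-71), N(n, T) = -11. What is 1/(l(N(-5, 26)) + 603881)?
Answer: 71/42875562 ≈ 1.6560e-6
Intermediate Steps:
l(g) = -g/71 (l(g) = g*(-1/71) = -g/71)
1/(l(N(-5, 26)) + 603881) = 1/(-1/71*(-11) + 603881) = 1/(11/71 + 603881) = 1/(42875562/71) = 71/42875562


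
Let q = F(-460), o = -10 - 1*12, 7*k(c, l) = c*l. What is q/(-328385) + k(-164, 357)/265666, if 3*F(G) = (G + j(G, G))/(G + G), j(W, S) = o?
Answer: -1895194389353/60196103292900 ≈ -0.031484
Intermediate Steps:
k(c, l) = c*l/7 (k(c, l) = (c*l)/7 = c*l/7)
o = -22 (o = -10 - 12 = -22)
j(W, S) = -22
F(G) = (-22 + G)/(6*G) (F(G) = ((G - 22)/(G + G))/3 = ((-22 + G)/((2*G)))/3 = ((-22 + G)*(1/(2*G)))/3 = ((-22 + G)/(2*G))/3 = (-22 + G)/(6*G))
q = 241/1380 (q = (⅙)*(-22 - 460)/(-460) = (⅙)*(-1/460)*(-482) = 241/1380 ≈ 0.17464)
q/(-328385) + k(-164, 357)/265666 = (241/1380)/(-328385) + ((⅐)*(-164)*357)/265666 = (241/1380)*(-1/328385) - 8364*1/265666 = -241/453171300 - 4182/132833 = -1895194389353/60196103292900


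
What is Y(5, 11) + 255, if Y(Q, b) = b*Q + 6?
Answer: 316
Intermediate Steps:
Y(Q, b) = 6 + Q*b (Y(Q, b) = Q*b + 6 = 6 + Q*b)
Y(5, 11) + 255 = (6 + 5*11) + 255 = (6 + 55) + 255 = 61 + 255 = 316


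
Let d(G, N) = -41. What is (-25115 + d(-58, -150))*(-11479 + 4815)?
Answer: 167639584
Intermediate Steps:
(-25115 + d(-58, -150))*(-11479 + 4815) = (-25115 - 41)*(-11479 + 4815) = -25156*(-6664) = 167639584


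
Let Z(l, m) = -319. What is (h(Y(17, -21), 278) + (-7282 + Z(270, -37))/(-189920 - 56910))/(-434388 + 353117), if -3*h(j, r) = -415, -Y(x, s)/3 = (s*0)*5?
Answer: -102457253/60180362790 ≈ -0.0017025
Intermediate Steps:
Y(x, s) = 0 (Y(x, s) = -3*s*0*5 = -0*5 = -3*0 = 0)
h(j, r) = 415/3 (h(j, r) = -⅓*(-415) = 415/3)
(h(Y(17, -21), 278) + (-7282 + Z(270, -37))/(-189920 - 56910))/(-434388 + 353117) = (415/3 + (-7282 - 319)/(-189920 - 56910))/(-434388 + 353117) = (415/3 - 7601/(-246830))/(-81271) = (415/3 - 7601*(-1/246830))*(-1/81271) = (415/3 + 7601/246830)*(-1/81271) = (102457253/740490)*(-1/81271) = -102457253/60180362790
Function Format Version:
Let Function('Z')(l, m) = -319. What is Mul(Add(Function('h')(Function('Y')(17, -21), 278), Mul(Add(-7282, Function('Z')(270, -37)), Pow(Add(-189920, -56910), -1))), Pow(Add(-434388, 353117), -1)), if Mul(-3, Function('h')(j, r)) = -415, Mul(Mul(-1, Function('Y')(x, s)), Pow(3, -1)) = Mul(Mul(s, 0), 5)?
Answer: Rational(-102457253, 60180362790) ≈ -0.0017025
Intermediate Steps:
Function('Y')(x, s) = 0 (Function('Y')(x, s) = Mul(-3, Mul(Mul(s, 0), 5)) = Mul(-3, Mul(0, 5)) = Mul(-3, 0) = 0)
Function('h')(j, r) = Rational(415, 3) (Function('h')(j, r) = Mul(Rational(-1, 3), -415) = Rational(415, 3))
Mul(Add(Function('h')(Function('Y')(17, -21), 278), Mul(Add(-7282, Function('Z')(270, -37)), Pow(Add(-189920, -56910), -1))), Pow(Add(-434388, 353117), -1)) = Mul(Add(Rational(415, 3), Mul(Add(-7282, -319), Pow(Add(-189920, -56910), -1))), Pow(Add(-434388, 353117), -1)) = Mul(Add(Rational(415, 3), Mul(-7601, Pow(-246830, -1))), Pow(-81271, -1)) = Mul(Add(Rational(415, 3), Mul(-7601, Rational(-1, 246830))), Rational(-1, 81271)) = Mul(Add(Rational(415, 3), Rational(7601, 246830)), Rational(-1, 81271)) = Mul(Rational(102457253, 740490), Rational(-1, 81271)) = Rational(-102457253, 60180362790)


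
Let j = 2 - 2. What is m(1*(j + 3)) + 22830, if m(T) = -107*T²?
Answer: 21867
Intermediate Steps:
j = 0
m(1*(j + 3)) + 22830 = -107*(0 + 3)² + 22830 = -107*(1*3)² + 22830 = -107*3² + 22830 = -107*9 + 22830 = -963 + 22830 = 21867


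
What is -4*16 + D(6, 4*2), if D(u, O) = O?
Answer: -56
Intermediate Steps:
-4*16 + D(6, 4*2) = -4*16 + 4*2 = -64 + 8 = -56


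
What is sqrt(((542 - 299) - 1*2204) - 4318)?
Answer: I*sqrt(6279) ≈ 79.24*I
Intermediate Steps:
sqrt(((542 - 299) - 1*2204) - 4318) = sqrt((243 - 2204) - 4318) = sqrt(-1961 - 4318) = sqrt(-6279) = I*sqrt(6279)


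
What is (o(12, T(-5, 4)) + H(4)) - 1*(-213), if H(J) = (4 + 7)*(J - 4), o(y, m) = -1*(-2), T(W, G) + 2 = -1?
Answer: 215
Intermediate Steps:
T(W, G) = -3 (T(W, G) = -2 - 1 = -3)
o(y, m) = 2
H(J) = -44 + 11*J (H(J) = 11*(-4 + J) = -44 + 11*J)
(o(12, T(-5, 4)) + H(4)) - 1*(-213) = (2 + (-44 + 11*4)) - 1*(-213) = (2 + (-44 + 44)) + 213 = (2 + 0) + 213 = 2 + 213 = 215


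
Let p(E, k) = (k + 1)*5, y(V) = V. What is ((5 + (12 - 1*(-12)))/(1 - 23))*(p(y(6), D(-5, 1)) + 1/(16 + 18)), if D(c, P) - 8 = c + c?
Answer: 4901/748 ≈ 6.5521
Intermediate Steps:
D(c, P) = 8 + 2*c (D(c, P) = 8 + (c + c) = 8 + 2*c)
p(E, k) = 5 + 5*k (p(E, k) = (1 + k)*5 = 5 + 5*k)
((5 + (12 - 1*(-12)))/(1 - 23))*(p(y(6), D(-5, 1)) + 1/(16 + 18)) = ((5 + (12 - 1*(-12)))/(1 - 23))*((5 + 5*(8 + 2*(-5))) + 1/(16 + 18)) = ((5 + (12 + 12))/(-22))*((5 + 5*(8 - 10)) + 1/34) = ((5 + 24)*(-1/22))*((5 + 5*(-2)) + 1/34) = (29*(-1/22))*((5 - 10) + 1/34) = -29*(-5 + 1/34)/22 = -29/22*(-169/34) = 4901/748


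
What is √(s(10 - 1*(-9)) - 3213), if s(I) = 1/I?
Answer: I*√1159874/19 ≈ 56.683*I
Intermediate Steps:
√(s(10 - 1*(-9)) - 3213) = √(1/(10 - 1*(-9)) - 3213) = √(1/(10 + 9) - 3213) = √(1/19 - 3213) = √(-61046/19) = I*√1159874/19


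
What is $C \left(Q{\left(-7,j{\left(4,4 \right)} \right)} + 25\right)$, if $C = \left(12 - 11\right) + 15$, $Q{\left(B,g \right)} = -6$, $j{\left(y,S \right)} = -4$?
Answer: $304$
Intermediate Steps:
$C = 16$ ($C = 1 + 15 = 16$)
$C \left(Q{\left(-7,j{\left(4,4 \right)} \right)} + 25\right) = 16 \left(-6 + 25\right) = 16 \cdot 19 = 304$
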